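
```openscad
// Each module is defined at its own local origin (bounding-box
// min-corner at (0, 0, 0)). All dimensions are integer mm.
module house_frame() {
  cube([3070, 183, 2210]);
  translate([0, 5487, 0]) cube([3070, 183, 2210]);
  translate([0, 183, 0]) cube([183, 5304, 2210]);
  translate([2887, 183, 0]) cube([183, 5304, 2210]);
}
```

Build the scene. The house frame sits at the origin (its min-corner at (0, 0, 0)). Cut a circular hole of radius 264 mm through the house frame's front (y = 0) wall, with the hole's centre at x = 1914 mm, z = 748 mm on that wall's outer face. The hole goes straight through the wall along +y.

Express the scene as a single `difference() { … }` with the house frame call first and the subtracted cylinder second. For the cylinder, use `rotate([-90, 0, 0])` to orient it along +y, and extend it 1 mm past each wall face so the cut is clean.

difference() {
  house_frame();
  translate([1914, -1, 748]) rotate([-90, 0, 0]) cylinder(h = 185, r = 264);
}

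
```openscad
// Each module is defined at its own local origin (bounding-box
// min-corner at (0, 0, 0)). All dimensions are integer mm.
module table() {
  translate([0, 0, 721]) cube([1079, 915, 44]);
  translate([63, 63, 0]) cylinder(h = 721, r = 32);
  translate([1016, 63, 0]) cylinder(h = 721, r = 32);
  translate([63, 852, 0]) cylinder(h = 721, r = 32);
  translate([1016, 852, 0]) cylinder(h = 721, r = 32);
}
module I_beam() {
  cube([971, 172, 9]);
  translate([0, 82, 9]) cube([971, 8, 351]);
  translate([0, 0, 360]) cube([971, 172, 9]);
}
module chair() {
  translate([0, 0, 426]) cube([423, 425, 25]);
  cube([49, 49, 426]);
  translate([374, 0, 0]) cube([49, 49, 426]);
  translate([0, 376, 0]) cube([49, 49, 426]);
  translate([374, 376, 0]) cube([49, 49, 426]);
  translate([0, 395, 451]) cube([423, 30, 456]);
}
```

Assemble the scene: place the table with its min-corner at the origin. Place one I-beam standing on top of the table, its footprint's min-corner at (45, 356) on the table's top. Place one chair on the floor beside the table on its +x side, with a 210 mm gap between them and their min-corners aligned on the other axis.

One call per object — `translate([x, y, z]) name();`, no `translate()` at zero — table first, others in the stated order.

table();
translate([45, 356, 765]) I_beam();
translate([1289, 0, 0]) chair();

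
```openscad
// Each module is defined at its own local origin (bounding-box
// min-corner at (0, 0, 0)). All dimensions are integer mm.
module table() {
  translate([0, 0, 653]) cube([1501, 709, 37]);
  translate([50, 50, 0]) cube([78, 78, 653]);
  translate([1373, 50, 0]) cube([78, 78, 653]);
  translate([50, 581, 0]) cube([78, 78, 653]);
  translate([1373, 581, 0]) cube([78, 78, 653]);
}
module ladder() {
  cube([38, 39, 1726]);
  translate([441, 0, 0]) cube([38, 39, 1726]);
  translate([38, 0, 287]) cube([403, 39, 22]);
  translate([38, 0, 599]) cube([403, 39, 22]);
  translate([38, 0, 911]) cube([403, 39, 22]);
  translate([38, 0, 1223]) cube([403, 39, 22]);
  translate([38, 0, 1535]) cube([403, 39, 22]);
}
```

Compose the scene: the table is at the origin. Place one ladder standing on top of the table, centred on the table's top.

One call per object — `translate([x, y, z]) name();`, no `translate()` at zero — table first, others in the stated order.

table();
translate([511, 335, 690]) ladder();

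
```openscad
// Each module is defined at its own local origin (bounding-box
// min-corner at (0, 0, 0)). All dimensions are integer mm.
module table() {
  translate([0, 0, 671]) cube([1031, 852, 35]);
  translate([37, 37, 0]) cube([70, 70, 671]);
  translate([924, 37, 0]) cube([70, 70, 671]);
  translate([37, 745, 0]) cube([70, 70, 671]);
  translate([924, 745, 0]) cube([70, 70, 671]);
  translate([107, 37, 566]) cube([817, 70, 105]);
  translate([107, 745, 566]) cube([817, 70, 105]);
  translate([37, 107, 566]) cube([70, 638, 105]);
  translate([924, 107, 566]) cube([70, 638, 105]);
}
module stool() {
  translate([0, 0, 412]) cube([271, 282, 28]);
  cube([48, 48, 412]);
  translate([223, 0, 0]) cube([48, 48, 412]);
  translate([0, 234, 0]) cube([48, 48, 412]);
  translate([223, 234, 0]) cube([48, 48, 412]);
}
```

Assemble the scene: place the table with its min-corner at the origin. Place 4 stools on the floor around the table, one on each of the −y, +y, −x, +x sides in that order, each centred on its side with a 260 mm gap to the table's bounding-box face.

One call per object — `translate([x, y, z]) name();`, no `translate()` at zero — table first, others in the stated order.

table();
translate([380, -542, 0]) stool();
translate([380, 1112, 0]) stool();
translate([-531, 285, 0]) stool();
translate([1291, 285, 0]) stool();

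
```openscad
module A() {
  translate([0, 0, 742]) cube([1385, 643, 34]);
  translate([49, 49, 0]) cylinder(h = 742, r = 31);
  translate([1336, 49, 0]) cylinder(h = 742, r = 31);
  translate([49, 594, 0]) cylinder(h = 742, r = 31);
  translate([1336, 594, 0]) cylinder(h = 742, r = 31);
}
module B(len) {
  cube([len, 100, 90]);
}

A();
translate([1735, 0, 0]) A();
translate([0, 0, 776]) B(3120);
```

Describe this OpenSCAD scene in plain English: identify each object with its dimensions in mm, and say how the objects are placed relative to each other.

A is a rectangular dining table. The top is 1385×643×34 mm with its upper surface at z = 776 mm. It stands on four round legs of 62 mm diameter, each leg's bounding box inset 18 mm from the nearest pair of top edges, running from the floor to the underside of the top.

B is a rectangular beam 3120 mm long (x), 100 mm deep (y), 90 mm thick (z).

The beam spans the tops of two tables placed 350 mm apart, resting at z = 776 mm.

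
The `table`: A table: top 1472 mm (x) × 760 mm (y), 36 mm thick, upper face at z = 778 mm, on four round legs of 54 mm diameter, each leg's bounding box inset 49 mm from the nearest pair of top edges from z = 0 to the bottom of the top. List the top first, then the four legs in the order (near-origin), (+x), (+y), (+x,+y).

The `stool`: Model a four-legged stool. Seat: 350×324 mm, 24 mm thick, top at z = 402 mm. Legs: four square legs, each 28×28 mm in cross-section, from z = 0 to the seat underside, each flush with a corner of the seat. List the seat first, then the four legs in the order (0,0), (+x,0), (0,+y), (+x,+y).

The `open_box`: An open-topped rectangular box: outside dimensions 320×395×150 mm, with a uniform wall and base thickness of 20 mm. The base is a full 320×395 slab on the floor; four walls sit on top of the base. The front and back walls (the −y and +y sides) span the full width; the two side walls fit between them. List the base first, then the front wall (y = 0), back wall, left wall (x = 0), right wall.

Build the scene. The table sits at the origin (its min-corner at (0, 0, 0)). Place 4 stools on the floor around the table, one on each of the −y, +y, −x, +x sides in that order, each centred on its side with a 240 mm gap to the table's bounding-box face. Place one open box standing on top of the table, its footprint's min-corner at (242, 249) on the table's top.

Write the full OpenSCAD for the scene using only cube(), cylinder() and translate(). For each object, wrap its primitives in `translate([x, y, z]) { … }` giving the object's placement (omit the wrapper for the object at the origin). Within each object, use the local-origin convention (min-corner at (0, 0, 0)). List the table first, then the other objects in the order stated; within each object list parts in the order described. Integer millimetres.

translate([0, 0, 742]) cube([1472, 760, 36]);
translate([76, 76, 0]) cylinder(h = 742, r = 27);
translate([1396, 76, 0]) cylinder(h = 742, r = 27);
translate([76, 684, 0]) cylinder(h = 742, r = 27);
translate([1396, 684, 0]) cylinder(h = 742, r = 27);
translate([561, -564, 0]) {
  translate([0, 0, 378]) cube([350, 324, 24]);
  cube([28, 28, 378]);
  translate([322, 0, 0]) cube([28, 28, 378]);
  translate([0, 296, 0]) cube([28, 28, 378]);
  translate([322, 296, 0]) cube([28, 28, 378]);
}
translate([561, 1000, 0]) {
  translate([0, 0, 378]) cube([350, 324, 24]);
  cube([28, 28, 378]);
  translate([322, 0, 0]) cube([28, 28, 378]);
  translate([0, 296, 0]) cube([28, 28, 378]);
  translate([322, 296, 0]) cube([28, 28, 378]);
}
translate([-590, 218, 0]) {
  translate([0, 0, 378]) cube([350, 324, 24]);
  cube([28, 28, 378]);
  translate([322, 0, 0]) cube([28, 28, 378]);
  translate([0, 296, 0]) cube([28, 28, 378]);
  translate([322, 296, 0]) cube([28, 28, 378]);
}
translate([1712, 218, 0]) {
  translate([0, 0, 378]) cube([350, 324, 24]);
  cube([28, 28, 378]);
  translate([322, 0, 0]) cube([28, 28, 378]);
  translate([0, 296, 0]) cube([28, 28, 378]);
  translate([322, 296, 0]) cube([28, 28, 378]);
}
translate([242, 249, 778]) {
  cube([320, 395, 20]);
  translate([0, 0, 20]) cube([320, 20, 130]);
  translate([0, 375, 20]) cube([320, 20, 130]);
  translate([0, 20, 20]) cube([20, 355, 130]);
  translate([300, 20, 20]) cube([20, 355, 130]);
}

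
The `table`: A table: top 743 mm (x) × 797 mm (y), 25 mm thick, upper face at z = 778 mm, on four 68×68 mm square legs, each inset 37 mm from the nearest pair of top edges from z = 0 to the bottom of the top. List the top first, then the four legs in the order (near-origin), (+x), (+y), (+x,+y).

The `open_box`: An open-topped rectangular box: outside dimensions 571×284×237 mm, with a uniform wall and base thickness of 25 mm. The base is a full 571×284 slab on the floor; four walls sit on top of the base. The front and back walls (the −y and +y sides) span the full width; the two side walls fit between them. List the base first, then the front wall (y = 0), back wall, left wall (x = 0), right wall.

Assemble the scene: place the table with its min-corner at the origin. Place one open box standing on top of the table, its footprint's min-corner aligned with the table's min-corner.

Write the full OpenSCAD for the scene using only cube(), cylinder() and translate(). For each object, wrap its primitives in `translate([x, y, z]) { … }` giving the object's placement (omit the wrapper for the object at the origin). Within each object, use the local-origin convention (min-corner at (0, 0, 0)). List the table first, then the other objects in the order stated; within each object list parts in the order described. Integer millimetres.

translate([0, 0, 753]) cube([743, 797, 25]);
translate([37, 37, 0]) cube([68, 68, 753]);
translate([638, 37, 0]) cube([68, 68, 753]);
translate([37, 692, 0]) cube([68, 68, 753]);
translate([638, 692, 0]) cube([68, 68, 753]);
translate([0, 0, 778]) {
  cube([571, 284, 25]);
  translate([0, 0, 25]) cube([571, 25, 212]);
  translate([0, 259, 25]) cube([571, 25, 212]);
  translate([0, 25, 25]) cube([25, 234, 212]);
  translate([546, 25, 25]) cube([25, 234, 212]);
}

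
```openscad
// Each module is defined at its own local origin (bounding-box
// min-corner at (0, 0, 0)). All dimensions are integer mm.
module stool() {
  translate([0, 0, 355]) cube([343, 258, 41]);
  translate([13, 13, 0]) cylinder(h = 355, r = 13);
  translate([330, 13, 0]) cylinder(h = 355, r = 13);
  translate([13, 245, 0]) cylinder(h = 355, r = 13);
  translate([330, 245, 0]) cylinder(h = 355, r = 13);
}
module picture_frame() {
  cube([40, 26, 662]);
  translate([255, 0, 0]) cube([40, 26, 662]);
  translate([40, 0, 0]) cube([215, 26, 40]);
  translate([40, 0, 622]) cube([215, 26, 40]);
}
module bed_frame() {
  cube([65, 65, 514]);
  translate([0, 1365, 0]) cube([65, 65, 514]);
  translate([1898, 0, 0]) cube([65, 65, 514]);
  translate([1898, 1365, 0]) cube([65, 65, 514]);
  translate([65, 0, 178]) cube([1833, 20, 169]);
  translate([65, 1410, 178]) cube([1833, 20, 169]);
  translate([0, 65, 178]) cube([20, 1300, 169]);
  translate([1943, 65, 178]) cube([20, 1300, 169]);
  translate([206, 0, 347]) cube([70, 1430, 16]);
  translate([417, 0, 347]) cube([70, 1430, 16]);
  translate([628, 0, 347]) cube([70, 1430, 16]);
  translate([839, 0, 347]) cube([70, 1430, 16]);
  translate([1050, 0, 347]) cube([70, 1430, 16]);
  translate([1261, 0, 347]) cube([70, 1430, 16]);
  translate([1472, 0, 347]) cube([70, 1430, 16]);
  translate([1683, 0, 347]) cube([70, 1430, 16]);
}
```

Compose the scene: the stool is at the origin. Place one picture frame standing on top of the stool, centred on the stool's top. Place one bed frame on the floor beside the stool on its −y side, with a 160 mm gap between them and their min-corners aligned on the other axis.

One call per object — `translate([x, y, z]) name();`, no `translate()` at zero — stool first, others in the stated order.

stool();
translate([24, 116, 396]) picture_frame();
translate([0, -1590, 0]) bed_frame();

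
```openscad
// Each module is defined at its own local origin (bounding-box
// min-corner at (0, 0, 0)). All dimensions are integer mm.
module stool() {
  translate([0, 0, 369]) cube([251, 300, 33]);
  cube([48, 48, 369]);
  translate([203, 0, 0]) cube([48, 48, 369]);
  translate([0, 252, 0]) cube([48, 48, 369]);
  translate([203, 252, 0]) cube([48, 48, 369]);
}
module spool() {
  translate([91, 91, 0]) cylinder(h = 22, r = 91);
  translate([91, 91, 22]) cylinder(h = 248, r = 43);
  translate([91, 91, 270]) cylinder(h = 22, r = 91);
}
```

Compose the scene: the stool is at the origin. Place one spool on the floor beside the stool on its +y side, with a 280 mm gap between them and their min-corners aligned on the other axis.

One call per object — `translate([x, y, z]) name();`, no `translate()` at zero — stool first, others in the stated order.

stool();
translate([0, 580, 0]) spool();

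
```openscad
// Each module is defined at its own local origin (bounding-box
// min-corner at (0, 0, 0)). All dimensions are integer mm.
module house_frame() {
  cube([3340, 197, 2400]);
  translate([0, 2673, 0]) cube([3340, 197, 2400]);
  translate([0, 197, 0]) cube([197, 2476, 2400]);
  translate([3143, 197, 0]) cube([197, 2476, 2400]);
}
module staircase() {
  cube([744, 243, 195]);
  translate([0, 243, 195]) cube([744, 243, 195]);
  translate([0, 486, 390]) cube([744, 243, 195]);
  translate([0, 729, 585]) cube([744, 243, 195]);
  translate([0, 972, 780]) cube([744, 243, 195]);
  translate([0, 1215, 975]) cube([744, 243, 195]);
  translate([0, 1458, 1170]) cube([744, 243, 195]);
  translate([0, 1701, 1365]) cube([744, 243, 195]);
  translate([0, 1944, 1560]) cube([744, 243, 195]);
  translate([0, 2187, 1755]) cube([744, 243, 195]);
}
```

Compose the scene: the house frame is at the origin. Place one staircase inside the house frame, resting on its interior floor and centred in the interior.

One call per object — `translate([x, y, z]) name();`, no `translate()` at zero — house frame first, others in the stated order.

house_frame();
translate([1298, 220, 0]) staircase();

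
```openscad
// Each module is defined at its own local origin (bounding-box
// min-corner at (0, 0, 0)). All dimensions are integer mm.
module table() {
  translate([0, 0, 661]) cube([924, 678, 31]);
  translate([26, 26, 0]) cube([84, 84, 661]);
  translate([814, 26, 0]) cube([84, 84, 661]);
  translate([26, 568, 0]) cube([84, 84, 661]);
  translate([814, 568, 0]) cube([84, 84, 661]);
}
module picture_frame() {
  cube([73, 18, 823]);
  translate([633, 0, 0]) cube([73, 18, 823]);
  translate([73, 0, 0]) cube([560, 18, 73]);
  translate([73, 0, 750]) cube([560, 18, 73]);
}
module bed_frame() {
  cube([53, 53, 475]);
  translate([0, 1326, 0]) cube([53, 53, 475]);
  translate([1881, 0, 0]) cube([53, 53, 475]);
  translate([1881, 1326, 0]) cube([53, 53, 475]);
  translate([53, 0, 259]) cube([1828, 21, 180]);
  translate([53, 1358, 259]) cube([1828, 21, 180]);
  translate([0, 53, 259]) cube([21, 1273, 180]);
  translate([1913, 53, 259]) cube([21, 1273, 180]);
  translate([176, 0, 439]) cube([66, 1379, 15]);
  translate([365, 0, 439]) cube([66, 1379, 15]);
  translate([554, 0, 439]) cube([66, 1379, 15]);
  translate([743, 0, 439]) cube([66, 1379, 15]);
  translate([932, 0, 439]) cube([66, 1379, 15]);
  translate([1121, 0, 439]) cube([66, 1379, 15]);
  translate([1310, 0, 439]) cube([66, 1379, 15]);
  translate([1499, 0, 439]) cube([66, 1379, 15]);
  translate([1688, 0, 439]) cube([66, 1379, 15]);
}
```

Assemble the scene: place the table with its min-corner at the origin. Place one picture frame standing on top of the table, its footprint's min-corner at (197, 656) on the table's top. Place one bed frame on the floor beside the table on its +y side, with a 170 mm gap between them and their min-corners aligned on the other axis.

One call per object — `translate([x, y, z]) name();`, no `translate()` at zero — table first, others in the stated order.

table();
translate([197, 656, 692]) picture_frame();
translate([0, 848, 0]) bed_frame();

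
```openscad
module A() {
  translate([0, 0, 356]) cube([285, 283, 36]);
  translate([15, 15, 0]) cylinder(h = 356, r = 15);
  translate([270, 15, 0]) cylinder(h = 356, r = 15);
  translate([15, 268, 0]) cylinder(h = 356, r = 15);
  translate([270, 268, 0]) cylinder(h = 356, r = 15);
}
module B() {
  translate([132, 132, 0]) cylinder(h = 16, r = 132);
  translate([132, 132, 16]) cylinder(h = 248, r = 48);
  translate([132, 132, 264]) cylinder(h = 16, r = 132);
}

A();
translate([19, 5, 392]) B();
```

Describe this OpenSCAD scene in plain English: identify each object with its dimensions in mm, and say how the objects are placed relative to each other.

A is a four-legged stool. The seat is 285×283 mm, 36 mm thick, top at z = 392 mm. It stands on four round legs, each 30 mm in diameter, from z = 0 to the seat underside, each leg's axis is inset half a diameter from the nearest pair of seat edges (so the leg's bounding box is flush with the corner).

B is a spool: two coaxial disc flanges of radius 132 mm and thickness 16 mm, joined by a core cylinder of radius 48 mm and height 248 mm. The lower flange rests on z = 0 and the three cylinders share a vertical axis.

The spool is on top of the stool.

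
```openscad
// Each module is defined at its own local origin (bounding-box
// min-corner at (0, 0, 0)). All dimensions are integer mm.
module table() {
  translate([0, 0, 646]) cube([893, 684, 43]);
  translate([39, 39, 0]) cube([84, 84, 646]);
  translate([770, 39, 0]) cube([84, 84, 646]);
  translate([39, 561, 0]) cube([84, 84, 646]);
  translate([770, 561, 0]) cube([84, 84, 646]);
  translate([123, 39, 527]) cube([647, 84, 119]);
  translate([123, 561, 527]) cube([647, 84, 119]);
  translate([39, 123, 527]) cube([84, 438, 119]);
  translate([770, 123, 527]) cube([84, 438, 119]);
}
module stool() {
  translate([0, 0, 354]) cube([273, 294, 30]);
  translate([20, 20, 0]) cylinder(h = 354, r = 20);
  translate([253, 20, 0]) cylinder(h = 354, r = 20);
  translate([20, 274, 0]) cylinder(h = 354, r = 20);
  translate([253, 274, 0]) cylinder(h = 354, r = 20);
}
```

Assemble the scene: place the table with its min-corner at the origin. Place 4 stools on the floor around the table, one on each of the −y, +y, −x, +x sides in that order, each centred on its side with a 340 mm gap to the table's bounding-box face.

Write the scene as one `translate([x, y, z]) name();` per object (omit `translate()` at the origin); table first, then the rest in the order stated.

table();
translate([310, -634, 0]) stool();
translate([310, 1024, 0]) stool();
translate([-613, 195, 0]) stool();
translate([1233, 195, 0]) stool();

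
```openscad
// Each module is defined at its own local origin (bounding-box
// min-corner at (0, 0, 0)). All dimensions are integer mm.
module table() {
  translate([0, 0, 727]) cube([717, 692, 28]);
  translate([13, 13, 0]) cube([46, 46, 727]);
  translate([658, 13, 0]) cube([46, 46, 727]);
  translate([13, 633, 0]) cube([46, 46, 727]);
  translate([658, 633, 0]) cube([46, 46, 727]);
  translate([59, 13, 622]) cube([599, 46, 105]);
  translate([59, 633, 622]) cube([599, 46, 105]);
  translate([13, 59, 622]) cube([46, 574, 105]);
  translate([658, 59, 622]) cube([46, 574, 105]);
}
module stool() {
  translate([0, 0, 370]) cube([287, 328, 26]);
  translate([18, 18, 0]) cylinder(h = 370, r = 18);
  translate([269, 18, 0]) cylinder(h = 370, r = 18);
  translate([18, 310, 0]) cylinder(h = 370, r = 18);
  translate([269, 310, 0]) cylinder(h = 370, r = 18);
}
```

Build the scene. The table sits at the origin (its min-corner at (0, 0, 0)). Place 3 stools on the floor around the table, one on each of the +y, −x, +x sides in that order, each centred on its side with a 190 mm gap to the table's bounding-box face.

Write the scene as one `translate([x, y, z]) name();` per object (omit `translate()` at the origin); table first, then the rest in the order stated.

table();
translate([215, 882, 0]) stool();
translate([-477, 182, 0]) stool();
translate([907, 182, 0]) stool();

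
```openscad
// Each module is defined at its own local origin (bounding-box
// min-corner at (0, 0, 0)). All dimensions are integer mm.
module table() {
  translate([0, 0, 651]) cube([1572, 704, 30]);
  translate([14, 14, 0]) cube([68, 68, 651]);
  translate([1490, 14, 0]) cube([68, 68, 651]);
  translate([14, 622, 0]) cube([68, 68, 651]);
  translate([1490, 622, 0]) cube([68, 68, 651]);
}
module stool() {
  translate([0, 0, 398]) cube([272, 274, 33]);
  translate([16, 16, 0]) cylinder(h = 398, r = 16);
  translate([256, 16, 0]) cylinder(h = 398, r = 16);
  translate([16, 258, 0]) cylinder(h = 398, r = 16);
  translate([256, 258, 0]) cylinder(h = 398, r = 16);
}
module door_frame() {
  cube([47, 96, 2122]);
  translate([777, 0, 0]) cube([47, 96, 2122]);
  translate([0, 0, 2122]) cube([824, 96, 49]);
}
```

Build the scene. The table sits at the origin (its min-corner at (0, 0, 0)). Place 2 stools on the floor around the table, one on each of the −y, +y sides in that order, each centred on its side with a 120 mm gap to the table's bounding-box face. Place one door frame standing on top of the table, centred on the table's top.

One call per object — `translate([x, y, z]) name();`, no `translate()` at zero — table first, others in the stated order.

table();
translate([650, -394, 0]) stool();
translate([650, 824, 0]) stool();
translate([374, 304, 681]) door_frame();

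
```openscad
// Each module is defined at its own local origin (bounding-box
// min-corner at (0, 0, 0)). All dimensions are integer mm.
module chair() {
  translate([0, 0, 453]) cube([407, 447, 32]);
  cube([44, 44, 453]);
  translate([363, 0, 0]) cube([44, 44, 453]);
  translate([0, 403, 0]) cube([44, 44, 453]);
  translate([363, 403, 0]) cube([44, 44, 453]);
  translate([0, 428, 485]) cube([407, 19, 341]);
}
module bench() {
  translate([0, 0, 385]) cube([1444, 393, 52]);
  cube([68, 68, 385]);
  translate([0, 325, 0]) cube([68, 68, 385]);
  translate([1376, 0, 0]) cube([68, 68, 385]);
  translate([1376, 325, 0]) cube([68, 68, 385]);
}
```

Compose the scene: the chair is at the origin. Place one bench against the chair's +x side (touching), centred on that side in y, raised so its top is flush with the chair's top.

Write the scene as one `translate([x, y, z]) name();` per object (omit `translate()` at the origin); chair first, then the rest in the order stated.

chair();
translate([407, 27, 389]) bench();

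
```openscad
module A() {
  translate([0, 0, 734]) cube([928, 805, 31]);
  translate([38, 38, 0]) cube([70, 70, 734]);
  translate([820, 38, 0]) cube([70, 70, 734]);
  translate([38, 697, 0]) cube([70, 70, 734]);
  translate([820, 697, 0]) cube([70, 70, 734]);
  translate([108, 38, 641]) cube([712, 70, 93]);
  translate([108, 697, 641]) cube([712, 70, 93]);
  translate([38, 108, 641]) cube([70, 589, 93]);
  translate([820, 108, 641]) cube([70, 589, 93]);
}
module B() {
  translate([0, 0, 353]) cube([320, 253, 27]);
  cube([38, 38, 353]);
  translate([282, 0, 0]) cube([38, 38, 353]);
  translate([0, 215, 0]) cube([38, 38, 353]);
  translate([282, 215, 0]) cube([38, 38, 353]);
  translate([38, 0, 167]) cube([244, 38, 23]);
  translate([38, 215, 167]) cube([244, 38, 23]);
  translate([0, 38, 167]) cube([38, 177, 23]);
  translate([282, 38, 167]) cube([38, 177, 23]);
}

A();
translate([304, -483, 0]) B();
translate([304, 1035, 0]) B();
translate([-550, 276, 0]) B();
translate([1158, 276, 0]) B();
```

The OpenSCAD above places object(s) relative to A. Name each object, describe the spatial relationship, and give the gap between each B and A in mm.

A is a table. B is a stool. Four stools sit around the table at the −y, +y, −x, +x sides. The gap between each stool and the table is 230 mm.

Each stool's nearest face is 230 mm from the table's bounding box.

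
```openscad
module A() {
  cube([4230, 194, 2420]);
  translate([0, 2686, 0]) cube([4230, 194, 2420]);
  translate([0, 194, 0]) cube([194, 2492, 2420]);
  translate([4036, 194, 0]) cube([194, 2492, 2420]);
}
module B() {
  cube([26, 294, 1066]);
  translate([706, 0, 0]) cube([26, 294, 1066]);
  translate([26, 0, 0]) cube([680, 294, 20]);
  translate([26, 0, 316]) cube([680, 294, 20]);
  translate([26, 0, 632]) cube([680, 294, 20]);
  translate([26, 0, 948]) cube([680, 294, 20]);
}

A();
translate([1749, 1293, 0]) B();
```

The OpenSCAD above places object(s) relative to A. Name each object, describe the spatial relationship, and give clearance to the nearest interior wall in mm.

A is a house frame. B is a bookshelf. The bookshelf sits inside the house frame, centred. The clearance to the nearest interior wall is 1099 mm.

Clearances: x = 1555, y = 1099; minimum 1099 mm.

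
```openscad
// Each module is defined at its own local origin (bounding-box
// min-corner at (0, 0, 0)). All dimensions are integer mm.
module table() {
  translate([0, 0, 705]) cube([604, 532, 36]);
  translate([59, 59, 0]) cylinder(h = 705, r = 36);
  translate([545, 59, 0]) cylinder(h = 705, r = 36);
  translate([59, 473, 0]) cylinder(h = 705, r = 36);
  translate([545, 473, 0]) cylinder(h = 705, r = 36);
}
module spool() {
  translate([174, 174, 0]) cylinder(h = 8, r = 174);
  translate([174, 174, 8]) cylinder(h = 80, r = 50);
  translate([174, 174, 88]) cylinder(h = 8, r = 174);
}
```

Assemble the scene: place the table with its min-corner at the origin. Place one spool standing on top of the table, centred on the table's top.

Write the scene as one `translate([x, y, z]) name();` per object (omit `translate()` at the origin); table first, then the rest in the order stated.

table();
translate([128, 92, 741]) spool();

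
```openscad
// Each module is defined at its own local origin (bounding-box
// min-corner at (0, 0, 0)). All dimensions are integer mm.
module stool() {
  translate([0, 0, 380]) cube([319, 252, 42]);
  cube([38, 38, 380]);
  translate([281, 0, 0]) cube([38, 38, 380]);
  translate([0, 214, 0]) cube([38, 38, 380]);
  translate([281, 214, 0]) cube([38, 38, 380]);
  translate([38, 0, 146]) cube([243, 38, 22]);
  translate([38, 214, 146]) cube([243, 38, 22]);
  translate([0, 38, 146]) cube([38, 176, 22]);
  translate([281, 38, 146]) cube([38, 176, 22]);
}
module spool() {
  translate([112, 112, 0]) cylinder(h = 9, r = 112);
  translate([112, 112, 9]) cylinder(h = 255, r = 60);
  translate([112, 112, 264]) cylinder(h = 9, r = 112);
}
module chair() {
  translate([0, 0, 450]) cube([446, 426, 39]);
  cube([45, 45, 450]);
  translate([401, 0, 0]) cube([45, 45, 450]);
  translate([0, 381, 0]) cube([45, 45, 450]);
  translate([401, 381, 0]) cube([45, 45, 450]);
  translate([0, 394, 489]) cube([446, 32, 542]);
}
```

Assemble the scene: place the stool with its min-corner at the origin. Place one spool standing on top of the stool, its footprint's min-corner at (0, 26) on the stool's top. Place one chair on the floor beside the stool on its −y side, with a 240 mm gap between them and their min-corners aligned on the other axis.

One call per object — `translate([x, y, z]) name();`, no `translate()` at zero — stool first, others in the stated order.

stool();
translate([0, 26, 422]) spool();
translate([0, -666, 0]) chair();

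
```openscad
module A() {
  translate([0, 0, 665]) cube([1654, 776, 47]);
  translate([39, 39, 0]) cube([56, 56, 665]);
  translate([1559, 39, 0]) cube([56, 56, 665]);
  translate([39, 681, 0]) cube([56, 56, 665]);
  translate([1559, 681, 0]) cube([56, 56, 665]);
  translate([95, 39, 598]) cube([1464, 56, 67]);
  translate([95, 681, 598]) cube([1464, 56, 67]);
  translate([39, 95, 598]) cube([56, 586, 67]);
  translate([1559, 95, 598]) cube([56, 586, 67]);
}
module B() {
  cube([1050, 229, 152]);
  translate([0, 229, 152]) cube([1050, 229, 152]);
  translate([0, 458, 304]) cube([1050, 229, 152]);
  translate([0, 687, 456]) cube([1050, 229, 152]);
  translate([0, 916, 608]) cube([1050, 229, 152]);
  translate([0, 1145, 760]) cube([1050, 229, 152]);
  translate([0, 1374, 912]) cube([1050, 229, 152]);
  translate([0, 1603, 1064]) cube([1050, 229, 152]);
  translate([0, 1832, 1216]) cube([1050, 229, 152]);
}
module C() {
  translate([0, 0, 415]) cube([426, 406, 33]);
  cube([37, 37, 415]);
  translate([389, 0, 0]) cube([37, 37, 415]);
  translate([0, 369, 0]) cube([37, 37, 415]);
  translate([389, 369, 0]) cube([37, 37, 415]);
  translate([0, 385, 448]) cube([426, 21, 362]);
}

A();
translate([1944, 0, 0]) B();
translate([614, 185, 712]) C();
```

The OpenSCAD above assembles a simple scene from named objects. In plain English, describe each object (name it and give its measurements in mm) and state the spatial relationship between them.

A is a table with a 1654×776 mm rectangular top, 47 mm thick, top surface at z = 712 mm, supported by four 56×56 mm square legs, each inset 39 mm from the nearest pair of top edges, running from the floor. Four apron rails, 56 mm thick and 67 mm tall, run between adjacent legs with their top edges flush with the underside of the top and their outer faces flush with the legs' outer faces.

B is a straight staircase of 9 solid steps. Each step is 1050 mm wide (x), 229 mm deep (y, the going) and 152 mm tall (the rise). The first step rests on the floor; each subsequent step sits one going further in +y and one rise higher in +z, directly behind and above the previous step with no overlap.

C is a chair. The seat is a 426×406×33 mm slab with its top at z = 448 mm, on four 37×37 mm corner legs (flush with the seat edges, standing on z = 0). A flat backrest 21 mm thick, 362 mm tall, spans the full seat width and rises from the seat top along its +y edge, rear face flush with the rear of the seat.

The staircase is on the floor beside the table on its +x side. The chair is on top of the table, centred.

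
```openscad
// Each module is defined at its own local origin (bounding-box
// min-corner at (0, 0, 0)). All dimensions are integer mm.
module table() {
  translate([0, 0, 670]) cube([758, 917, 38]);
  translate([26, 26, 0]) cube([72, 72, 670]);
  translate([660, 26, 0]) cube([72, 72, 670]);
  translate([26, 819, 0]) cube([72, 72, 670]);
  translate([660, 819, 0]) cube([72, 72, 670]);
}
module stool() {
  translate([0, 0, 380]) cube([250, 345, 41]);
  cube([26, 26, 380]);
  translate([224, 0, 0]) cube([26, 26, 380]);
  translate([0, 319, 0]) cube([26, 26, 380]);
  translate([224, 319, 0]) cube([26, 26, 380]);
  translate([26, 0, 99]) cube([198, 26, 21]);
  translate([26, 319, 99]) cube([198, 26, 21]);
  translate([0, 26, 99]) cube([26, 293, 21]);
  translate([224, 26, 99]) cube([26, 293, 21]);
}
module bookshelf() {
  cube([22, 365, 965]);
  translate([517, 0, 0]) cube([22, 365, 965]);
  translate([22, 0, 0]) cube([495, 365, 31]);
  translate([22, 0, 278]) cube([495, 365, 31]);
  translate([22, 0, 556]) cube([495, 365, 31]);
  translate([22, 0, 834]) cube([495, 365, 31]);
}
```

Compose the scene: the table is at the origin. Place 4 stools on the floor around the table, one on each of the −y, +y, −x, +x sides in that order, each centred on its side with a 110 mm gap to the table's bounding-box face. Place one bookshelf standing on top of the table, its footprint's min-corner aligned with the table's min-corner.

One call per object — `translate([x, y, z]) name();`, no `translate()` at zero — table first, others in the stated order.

table();
translate([254, -455, 0]) stool();
translate([254, 1027, 0]) stool();
translate([-360, 286, 0]) stool();
translate([868, 286, 0]) stool();
translate([0, 0, 708]) bookshelf();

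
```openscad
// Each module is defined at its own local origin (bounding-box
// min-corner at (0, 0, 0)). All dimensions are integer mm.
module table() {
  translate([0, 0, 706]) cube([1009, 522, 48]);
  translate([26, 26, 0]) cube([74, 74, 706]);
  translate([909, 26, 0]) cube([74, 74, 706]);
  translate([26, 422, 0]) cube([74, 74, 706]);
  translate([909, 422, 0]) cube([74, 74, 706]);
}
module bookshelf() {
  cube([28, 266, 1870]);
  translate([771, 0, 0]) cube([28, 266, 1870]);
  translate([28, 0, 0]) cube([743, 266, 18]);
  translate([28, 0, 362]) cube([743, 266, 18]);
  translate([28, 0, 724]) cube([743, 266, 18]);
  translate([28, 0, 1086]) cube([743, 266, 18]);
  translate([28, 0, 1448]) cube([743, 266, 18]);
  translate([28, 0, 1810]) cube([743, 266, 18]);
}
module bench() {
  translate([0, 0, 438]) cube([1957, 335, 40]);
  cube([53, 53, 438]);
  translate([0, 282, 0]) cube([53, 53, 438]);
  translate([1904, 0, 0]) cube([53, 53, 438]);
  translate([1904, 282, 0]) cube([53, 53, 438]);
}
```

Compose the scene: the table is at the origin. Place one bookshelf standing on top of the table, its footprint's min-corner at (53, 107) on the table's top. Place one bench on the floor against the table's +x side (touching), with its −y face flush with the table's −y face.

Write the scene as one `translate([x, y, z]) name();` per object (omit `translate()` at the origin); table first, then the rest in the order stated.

table();
translate([53, 107, 754]) bookshelf();
translate([1009, 0, 0]) bench();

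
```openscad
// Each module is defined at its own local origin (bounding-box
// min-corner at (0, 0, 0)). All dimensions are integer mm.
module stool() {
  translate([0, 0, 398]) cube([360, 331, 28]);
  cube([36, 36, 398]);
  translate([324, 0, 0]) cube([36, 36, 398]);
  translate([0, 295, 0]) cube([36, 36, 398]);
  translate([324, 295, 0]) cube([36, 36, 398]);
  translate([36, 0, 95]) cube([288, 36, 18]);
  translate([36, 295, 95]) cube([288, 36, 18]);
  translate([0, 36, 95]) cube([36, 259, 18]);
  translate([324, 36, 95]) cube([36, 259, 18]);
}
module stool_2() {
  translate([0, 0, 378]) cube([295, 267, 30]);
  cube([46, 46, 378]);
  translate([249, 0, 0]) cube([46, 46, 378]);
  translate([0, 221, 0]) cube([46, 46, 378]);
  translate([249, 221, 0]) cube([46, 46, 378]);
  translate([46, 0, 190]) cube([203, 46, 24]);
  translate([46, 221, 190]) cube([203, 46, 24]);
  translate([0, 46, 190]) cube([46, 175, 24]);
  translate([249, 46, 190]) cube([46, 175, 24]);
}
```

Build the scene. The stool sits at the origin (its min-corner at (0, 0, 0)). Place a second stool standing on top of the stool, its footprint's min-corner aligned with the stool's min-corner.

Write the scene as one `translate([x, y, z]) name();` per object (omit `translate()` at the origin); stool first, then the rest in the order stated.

stool();
translate([0, 0, 426]) stool_2();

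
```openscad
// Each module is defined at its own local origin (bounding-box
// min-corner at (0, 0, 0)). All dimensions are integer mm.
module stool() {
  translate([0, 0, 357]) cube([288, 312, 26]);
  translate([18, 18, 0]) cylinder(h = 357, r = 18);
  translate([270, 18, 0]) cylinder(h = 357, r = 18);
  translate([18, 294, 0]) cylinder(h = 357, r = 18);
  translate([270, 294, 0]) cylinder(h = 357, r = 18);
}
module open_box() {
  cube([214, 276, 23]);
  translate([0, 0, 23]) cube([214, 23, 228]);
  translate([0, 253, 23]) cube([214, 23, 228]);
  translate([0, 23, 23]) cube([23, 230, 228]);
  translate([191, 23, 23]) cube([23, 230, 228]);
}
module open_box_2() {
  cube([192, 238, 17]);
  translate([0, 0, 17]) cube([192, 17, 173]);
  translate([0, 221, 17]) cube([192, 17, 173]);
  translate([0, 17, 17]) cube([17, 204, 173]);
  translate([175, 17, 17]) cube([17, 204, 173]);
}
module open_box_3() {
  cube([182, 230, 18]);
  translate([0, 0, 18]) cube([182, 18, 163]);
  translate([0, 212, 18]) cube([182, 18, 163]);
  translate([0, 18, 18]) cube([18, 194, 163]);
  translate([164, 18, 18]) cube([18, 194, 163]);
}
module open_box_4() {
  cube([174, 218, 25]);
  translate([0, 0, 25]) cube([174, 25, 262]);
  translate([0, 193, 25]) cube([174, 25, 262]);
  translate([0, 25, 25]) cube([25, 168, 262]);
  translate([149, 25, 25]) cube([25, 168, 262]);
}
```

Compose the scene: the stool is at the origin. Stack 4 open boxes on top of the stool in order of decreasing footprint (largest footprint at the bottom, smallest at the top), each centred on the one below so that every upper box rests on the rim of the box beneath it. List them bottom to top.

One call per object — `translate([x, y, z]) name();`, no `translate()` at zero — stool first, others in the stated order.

stool();
translate([37, 18, 383]) open_box();
translate([48, 37, 634]) open_box_2();
translate([53, 41, 824]) open_box_3();
translate([57, 47, 1005]) open_box_4();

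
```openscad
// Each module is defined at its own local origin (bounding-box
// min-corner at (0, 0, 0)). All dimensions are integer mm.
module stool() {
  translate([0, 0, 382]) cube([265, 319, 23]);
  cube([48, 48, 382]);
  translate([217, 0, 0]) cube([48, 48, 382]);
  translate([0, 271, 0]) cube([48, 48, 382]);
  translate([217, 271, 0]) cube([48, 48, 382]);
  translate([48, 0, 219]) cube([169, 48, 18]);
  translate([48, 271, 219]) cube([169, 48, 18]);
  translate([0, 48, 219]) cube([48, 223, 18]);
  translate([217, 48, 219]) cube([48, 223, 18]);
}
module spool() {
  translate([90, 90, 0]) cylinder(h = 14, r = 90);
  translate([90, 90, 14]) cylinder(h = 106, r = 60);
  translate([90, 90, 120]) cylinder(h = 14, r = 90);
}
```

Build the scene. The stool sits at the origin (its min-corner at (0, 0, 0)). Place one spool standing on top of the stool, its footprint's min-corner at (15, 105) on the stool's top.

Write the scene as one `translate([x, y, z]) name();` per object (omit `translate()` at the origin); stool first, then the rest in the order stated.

stool();
translate([15, 105, 405]) spool();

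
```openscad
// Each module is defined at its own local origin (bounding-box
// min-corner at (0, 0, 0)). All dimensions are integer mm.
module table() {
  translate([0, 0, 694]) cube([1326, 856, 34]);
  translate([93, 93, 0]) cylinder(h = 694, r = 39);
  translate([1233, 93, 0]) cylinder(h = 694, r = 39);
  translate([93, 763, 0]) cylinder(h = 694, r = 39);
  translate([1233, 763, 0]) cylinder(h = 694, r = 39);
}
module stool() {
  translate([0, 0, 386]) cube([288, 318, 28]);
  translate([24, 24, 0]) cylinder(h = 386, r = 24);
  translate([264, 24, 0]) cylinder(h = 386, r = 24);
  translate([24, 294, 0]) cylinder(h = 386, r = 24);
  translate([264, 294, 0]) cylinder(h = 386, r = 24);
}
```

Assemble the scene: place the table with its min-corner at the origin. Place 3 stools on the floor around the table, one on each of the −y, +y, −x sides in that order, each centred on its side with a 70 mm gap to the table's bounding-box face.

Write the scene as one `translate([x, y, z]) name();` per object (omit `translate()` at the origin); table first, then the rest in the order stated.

table();
translate([519, -388, 0]) stool();
translate([519, 926, 0]) stool();
translate([-358, 269, 0]) stool();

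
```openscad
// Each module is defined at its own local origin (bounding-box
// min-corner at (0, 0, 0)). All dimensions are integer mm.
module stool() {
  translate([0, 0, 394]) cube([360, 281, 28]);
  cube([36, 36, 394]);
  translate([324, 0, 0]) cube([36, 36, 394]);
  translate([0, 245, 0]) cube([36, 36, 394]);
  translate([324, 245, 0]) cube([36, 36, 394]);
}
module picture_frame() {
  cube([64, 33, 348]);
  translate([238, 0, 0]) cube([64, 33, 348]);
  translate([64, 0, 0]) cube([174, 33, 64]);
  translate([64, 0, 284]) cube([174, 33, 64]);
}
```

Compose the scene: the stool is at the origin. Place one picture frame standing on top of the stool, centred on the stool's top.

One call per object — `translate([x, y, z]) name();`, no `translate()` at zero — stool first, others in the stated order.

stool();
translate([29, 124, 422]) picture_frame();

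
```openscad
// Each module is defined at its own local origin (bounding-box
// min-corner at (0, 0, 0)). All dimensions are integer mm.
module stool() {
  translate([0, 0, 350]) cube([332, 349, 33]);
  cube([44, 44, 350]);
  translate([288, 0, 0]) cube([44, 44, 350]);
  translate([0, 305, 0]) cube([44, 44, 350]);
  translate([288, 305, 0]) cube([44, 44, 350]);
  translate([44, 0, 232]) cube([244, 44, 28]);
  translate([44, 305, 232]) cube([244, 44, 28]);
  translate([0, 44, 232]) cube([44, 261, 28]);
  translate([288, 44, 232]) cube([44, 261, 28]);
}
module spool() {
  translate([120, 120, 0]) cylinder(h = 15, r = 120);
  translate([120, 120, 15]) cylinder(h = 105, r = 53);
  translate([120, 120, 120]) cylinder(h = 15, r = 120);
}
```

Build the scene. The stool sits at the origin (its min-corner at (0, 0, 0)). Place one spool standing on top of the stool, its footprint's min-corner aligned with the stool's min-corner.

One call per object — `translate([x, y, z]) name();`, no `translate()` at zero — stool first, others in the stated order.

stool();
translate([0, 0, 383]) spool();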